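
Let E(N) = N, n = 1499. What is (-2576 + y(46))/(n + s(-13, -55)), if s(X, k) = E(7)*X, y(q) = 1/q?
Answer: -118495/64768 ≈ -1.8295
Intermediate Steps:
s(X, k) = 7*X
(-2576 + y(46))/(n + s(-13, -55)) = (-2576 + 1/46)/(1499 + 7*(-13)) = (-2576 + 1/46)/(1499 - 91) = -118495/46/1408 = -118495/46*1/1408 = -118495/64768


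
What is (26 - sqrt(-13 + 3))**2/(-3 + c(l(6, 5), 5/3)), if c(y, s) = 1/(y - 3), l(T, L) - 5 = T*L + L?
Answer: -12321/55 + 962*I*sqrt(10)/55 ≈ -224.02 + 55.311*I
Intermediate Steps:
l(T, L) = 5 + L + L*T (l(T, L) = 5 + (T*L + L) = 5 + (L*T + L) = 5 + (L + L*T) = 5 + L + L*T)
c(y, s) = 1/(-3 + y)
(26 - sqrt(-13 + 3))**2/(-3 + c(l(6, 5), 5/3)) = (26 - sqrt(-13 + 3))**2/(-3 + 1/(-3 + (5 + 5 + 5*6))) = (26 - sqrt(-10))**2/(-3 + 1/(-3 + (5 + 5 + 30))) = (26 - I*sqrt(10))**2/(-3 + 1/(-3 + 40)) = (26 - I*sqrt(10))**2/(-3 + 1/37) = (26 - I*sqrt(10))**2/(-110/37) = (26 - I*sqrt(10))**2*(-37/110) = -37*(26 - I*sqrt(10))**2/110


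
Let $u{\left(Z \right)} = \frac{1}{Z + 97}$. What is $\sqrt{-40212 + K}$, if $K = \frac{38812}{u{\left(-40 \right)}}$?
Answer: $14 \sqrt{11082} \approx 1473.8$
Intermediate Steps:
$u{\left(Z \right)} = \frac{1}{97 + Z}$
$K = 2212284$ ($K = \frac{38812}{\frac{1}{97 - 40}} = \frac{38812}{\frac{1}{57}} = 38812 \frac{1}{\frac{1}{57}} = 38812 \cdot 57 = 2212284$)
$\sqrt{-40212 + K} = \sqrt{-40212 + 2212284} = \sqrt{2172072} = 14 \sqrt{11082}$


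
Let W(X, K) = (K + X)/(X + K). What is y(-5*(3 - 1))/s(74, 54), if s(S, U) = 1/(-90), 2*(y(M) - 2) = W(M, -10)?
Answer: -225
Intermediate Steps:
W(X, K) = 1 (W(X, K) = (K + X)/(K + X) = 1)
y(M) = 5/2 (y(M) = 2 + (1/2)*1 = 2 + 1/2 = 5/2)
s(S, U) = -1/90
y(-5*(3 - 1))/s(74, 54) = 5/(2*(-1/90)) = (5/2)*(-90) = -225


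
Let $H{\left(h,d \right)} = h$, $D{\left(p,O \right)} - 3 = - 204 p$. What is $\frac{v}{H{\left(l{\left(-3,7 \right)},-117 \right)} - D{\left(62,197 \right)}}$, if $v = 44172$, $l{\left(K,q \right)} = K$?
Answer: $\frac{7362}{2107} \approx 3.4941$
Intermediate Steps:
$D{\left(p,O \right)} = 3 - 204 p$
$\frac{v}{H{\left(l{\left(-3,7 \right)},-117 \right)} - D{\left(62,197 \right)}} = \frac{44172}{-3 - \left(3 - 12648\right)} = \frac{44172}{-3 - -12645} = \frac{44172}{-3 + 12645} = \frac{44172}{12642} = 44172 \cdot \frac{1}{12642} = \frac{7362}{2107}$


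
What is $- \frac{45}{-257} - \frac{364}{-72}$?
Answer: $\frac{24197}{4626} \approx 5.2307$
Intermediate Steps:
$- \frac{45}{-257} - \frac{364}{-72} = \left(-45\right) \left(- \frac{1}{257}\right) - - \frac{91}{18} = \frac{45}{257} + \frac{91}{18} = \frac{24197}{4626}$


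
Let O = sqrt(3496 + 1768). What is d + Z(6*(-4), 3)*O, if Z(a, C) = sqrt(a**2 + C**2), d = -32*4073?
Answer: -130336 + 12*sqrt(21385) ≈ -1.2858e+5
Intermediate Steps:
d = -130336
O = 4*sqrt(329) (O = sqrt(5264) = 4*sqrt(329) ≈ 72.553)
Z(a, C) = sqrt(C**2 + a**2)
d + Z(6*(-4), 3)*O = -130336 + sqrt(3**2 + (6*(-4))**2)*(4*sqrt(329)) = -130336 + sqrt(9 + (-24)**2)*(4*sqrt(329)) = -130336 + sqrt(9 + 576)*(4*sqrt(329)) = -130336 + sqrt(585)*(4*sqrt(329)) = -130336 + (3*sqrt(65))*(4*sqrt(329)) = -130336 + 12*sqrt(21385)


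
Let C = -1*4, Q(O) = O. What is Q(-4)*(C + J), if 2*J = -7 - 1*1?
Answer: 32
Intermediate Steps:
C = -4
J = -4 (J = (-7 - 1*1)/2 = (-7 - 1)/2 = (½)*(-8) = -4)
Q(-4)*(C + J) = -4*(-4 - 4) = -4*(-8) = 32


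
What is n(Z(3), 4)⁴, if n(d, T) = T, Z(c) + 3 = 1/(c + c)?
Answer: 256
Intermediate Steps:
Z(c) = -3 + 1/(2*c) (Z(c) = -3 + 1/(c + c) = -3 + 1/(2*c))
n(Z(3), 4)⁴ = 4⁴ = 256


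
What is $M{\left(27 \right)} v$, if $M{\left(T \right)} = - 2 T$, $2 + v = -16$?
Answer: $972$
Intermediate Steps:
$v = -18$ ($v = -2 - 16 = -18$)
$M{\left(27 \right)} v = \left(-2\right) 27 \left(-18\right) = \left(-54\right) \left(-18\right) = 972$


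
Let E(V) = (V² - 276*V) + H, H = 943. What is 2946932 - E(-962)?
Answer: 1755033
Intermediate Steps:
E(V) = 943 + V² - 276*V (E(V) = (V² - 276*V) + 943 = 943 + V² - 276*V)
2946932 - E(-962) = 2946932 - (943 + (-962)² - 276*(-962)) = 2946932 - (943 + 925444 + 265512) = 2946932 - 1*1191899 = 2946932 - 1191899 = 1755033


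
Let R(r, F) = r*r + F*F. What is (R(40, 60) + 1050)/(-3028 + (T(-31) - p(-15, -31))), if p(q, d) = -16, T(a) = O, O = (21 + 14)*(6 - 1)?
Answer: -6250/2837 ≈ -2.2030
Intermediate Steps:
O = 175 (O = 35*5 = 175)
T(a) = 175
R(r, F) = F**2 + r**2 (R(r, F) = r**2 + F**2 = F**2 + r**2)
(R(40, 60) + 1050)/(-3028 + (T(-31) - p(-15, -31))) = ((60**2 + 40**2) + 1050)/(-3028 + (175 - 1*(-16))) = ((3600 + 1600) + 1050)/(-3028 + (175 + 16)) = (5200 + 1050)/(-3028 + 191) = 6250/(-2837) = 6250*(-1/2837) = -6250/2837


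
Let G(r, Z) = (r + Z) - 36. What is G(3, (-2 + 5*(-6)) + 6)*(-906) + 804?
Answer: 54258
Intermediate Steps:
G(r, Z) = -36 + Z + r (G(r, Z) = (Z + r) - 36 = -36 + Z + r)
G(3, (-2 + 5*(-6)) + 6)*(-906) + 804 = (-36 + ((-2 + 5*(-6)) + 6) + 3)*(-906) + 804 = (-36 + ((-2 - 30) + 6) + 3)*(-906) + 804 = (-36 + (-32 + 6) + 3)*(-906) + 804 = (-36 - 26 + 3)*(-906) + 804 = -59*(-906) + 804 = 53454 + 804 = 54258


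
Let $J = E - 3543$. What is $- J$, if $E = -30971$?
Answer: $34514$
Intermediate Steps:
$J = -34514$ ($J = -30971 - 3543 = -34514$)
$- J = \left(-1\right) \left(-34514\right) = 34514$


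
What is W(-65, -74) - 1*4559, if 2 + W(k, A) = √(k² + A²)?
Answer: -4561 + √9701 ≈ -4462.5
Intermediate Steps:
W(k, A) = -2 + √(A² + k²) (W(k, A) = -2 + √(k² + A²) = -2 + √(A² + k²))
W(-65, -74) - 1*4559 = (-2 + √((-74)² + (-65)²)) - 1*4559 = (-2 + √(5476 + 4225)) - 4559 = (-2 + √9701) - 4559 = -4561 + √9701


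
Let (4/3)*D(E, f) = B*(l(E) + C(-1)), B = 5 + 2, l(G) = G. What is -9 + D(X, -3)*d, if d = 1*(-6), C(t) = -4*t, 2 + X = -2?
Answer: -9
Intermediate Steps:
X = -4 (X = -2 - 2 = -4)
B = 7
D(E, f) = 21 + 21*E/4 (D(E, f) = 3*(7*(E - 4*(-1)))/4 = 3*(7*(E + 4))/4 = 3*(7*(4 + E))/4 = 3*(28 + 7*E)/4 = 21 + 21*E/4)
d = -6
-9 + D(X, -3)*d = -9 + (21 + (21/4)*(-4))*(-6) = -9 + (21 - 21)*(-6) = -9 + 0*(-6) = -9 + 0 = -9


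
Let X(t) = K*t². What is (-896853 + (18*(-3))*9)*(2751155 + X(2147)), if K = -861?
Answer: 3558956123441766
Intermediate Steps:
X(t) = -861*t²
(-896853 + (18*(-3))*9)*(2751155 + X(2147)) = (-896853 + (18*(-3))*9)*(2751155 - 861*2147²) = (-896853 - 54*9)*(2751155 - 861*4609609) = (-896853 - 486)*(2751155 - 3968873349) = -897339*(-3966122194) = 3558956123441766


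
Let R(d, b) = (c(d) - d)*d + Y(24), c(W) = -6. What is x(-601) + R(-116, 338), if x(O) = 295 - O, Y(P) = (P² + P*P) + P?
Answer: -10688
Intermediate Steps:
Y(P) = P + 2*P² (Y(P) = (P² + P²) + P = 2*P² + P = P + 2*P²)
R(d, b) = 1176 + d*(-6 - d) (R(d, b) = (-6 - d)*d + 24*(1 + 2*24) = d*(-6 - d) + 24*(1 + 48) = d*(-6 - d) + 24*49 = d*(-6 - d) + 1176 = 1176 + d*(-6 - d))
x(-601) + R(-116, 338) = (295 - 1*(-601)) + (1176 - 1*(-116)² - 6*(-116)) = (295 + 601) + (1176 - 1*13456 + 696) = 896 + (1176 - 13456 + 696) = 896 - 11584 = -10688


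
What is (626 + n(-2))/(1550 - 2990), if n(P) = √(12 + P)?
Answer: -313/720 - √10/1440 ≈ -0.43692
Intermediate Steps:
(626 + n(-2))/(1550 - 2990) = (626 + √(12 - 2))/(1550 - 2990) = (626 + √10)/(-1440) = (626 + √10)*(-1/1440) = -313/720 - √10/1440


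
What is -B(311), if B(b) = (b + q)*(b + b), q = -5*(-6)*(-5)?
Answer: -100142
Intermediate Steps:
q = -150 (q = 30*(-5) = -150)
B(b) = 2*b*(-150 + b) (B(b) = (b - 150)*(b + b) = (-150 + b)*(2*b) = 2*b*(-150 + b))
-B(311) = -2*311*(-150 + 311) = -2*311*161 = -1*100142 = -100142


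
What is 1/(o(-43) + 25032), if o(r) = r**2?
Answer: 1/26881 ≈ 3.7201e-5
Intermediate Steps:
1/(o(-43) + 25032) = 1/((-43)**2 + 25032) = 1/(1849 + 25032) = 1/26881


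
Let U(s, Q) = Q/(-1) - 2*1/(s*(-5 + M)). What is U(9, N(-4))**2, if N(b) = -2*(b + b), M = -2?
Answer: 1012036/3969 ≈ 254.99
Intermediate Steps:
N(b) = -4*b
U(s, Q) = -Q + 2/(7*s) (U(s, Q) = Q/(-1) - 2*1/(s*(-5 - 2)) = Q*(-1) - 2*(-1/(7*s)) = -Q - (-2)/(7*s) = -Q + 2/(7*s))
U(9, N(-4))**2 = (-(-4)*(-4) + (2/7)/9)**2 = (-1*16 + (2/7)*(1/9))**2 = (-16 + 2/63)**2 = (-1006/63)**2 = 1012036/3969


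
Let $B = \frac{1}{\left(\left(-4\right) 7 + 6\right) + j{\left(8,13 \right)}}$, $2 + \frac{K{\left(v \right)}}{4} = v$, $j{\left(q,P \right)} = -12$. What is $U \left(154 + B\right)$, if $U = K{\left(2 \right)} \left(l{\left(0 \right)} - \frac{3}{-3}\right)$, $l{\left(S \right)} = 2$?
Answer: $0$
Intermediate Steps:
$K{\left(v \right)} = -8 + 4 v$
$U = 0$ ($U = \left(-8 + 4 \cdot 2\right) \left(2 - \frac{3}{-3}\right) = \left(-8 + 8\right) \left(2 - -1\right) = 0 \left(2 + 1\right) = 0 \cdot 3 = 0$)
$B = - \frac{1}{34}$ ($B = \frac{1}{\left(\left(-4\right) 7 + 6\right) - 12} = \frac{1}{\left(-28 + 6\right) - 12} = \frac{1}{-22 - 12} = \frac{1}{-34} = - \frac{1}{34} \approx -0.029412$)
$U \left(154 + B\right) = 0 \left(154 - \frac{1}{34}\right) = 0 \cdot \frac{5235}{34} = 0$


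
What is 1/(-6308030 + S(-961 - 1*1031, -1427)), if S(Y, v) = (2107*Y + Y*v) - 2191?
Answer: -1/7664781 ≈ -1.3047e-7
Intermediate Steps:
S(Y, v) = -2191 + 2107*Y + Y*v
1/(-6308030 + S(-961 - 1*1031, -1427)) = 1/(-6308030 + (-2191 + 2107*(-961 - 1*1031) + (-961 - 1*1031)*(-1427))) = 1/(-6308030 + (-2191 + 2107*(-961 - 1031) + (-961 - 1031)*(-1427))) = 1/(-6308030 + (-2191 + 2107*(-1992) - 1992*(-1427))) = 1/(-6308030 + (-2191 - 4197144 + 2842584)) = 1/(-6308030 - 1356751) = 1/(-7664781) = -1/7664781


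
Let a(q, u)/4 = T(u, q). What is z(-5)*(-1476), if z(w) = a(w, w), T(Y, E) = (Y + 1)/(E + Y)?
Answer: -11808/5 ≈ -2361.6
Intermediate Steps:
T(Y, E) = (1 + Y)/(E + Y)
a(q, u) = 4*(1 + u)/(q + u) (a(q, u) = 4*((1 + u)/(q + u)) = 4*(1 + u)/(q + u))
z(w) = 2*(1 + w)/w (z(w) = 4*(1 + w)/(w + w) = 4*(1 + w)/((2*w)) = 4*(1/(2*w))*(1 + w) = 2*(1 + w)/w)
z(-5)*(-1476) = (2 + 2/(-5))*(-1476) = (2 + 2*(-⅕))*(-1476) = (2 - ⅖)*(-1476) = (8/5)*(-1476) = -11808/5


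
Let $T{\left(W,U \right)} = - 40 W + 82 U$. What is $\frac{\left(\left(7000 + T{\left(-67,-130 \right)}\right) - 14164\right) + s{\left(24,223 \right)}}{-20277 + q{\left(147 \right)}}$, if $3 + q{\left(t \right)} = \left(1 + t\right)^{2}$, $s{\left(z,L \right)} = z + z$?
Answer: $- \frac{1887}{203} \approx -9.2956$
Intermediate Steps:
$s{\left(z,L \right)} = 2 z$
$q{\left(t \right)} = -3 + \left(1 + t\right)^{2}$
$\frac{\left(\left(7000 + T{\left(-67,-130 \right)}\right) - 14164\right) + s{\left(24,223 \right)}}{-20277 + q{\left(147 \right)}} = \frac{\left(\left(7000 + \left(\left(-40\right) \left(-67\right) + 82 \left(-130\right)\right)\right) - 14164\right) + 2 \cdot 24}{-20277 - \left(3 - \left(1 + 147\right)^{2}\right)} = \frac{\left(\left(7000 + \left(2680 - 10660\right)\right) - 14164\right) + 48}{-20277 - \left(3 - 148^{2}\right)} = \frac{\left(\left(7000 - 7980\right) - 14164\right) + 48}{-20277 + \left(-3 + 21904\right)} = \frac{\left(-980 - 14164\right) + 48}{-20277 + 21901} = \frac{-15144 + 48}{1624} = \left(-15096\right) \frac{1}{1624} = - \frac{1887}{203}$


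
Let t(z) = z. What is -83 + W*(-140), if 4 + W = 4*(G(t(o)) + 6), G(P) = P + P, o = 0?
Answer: -2883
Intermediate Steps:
G(P) = 2*P
W = 20 (W = -4 + 4*(2*0 + 6) = -4 + 4*(0 + 6) = -4 + 4*6 = -4 + 24 = 20)
-83 + W*(-140) = -83 + 20*(-140) = -83 - 2800 = -2883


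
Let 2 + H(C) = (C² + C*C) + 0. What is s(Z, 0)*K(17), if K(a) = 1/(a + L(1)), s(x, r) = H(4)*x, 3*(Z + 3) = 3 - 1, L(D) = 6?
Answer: -70/23 ≈ -3.0435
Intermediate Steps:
H(C) = -2 + 2*C² (H(C) = -2 + ((C² + C*C) + 0) = -2 + ((C² + C²) + 0) = -2 + (2*C² + 0) = -2 + 2*C²)
Z = -7/3 (Z = -3 + (3 - 1)/3 = -3 + (⅓)*2 = -3 + ⅔ = -7/3 ≈ -2.3333)
s(x, r) = 30*x (s(x, r) = (-2 + 2*4²)*x = (-2 + 2*16)*x = (-2 + 32)*x = 30*x)
K(a) = 1/(6 + a) (K(a) = 1/(a + 6) = 1/(6 + a))
s(Z, 0)*K(17) = (30*(-7/3))/(6 + 17) = -70/23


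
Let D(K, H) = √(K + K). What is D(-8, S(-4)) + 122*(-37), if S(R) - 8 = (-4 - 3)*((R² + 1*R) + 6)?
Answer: -4514 + 4*I ≈ -4514.0 + 4.0*I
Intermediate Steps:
S(R) = -34 - 7*R - 7*R² (S(R) = 8 + (-4 - 3)*((R² + 1*R) + 6) = 8 - 7*((R² + R) + 6) = 8 - 7*((R + R²) + 6) = 8 - 7*(6 + R + R²) = 8 + (-42 - 7*R - 7*R²) = -34 - 7*R - 7*R²)
D(K, H) = √2*√K (D(K, H) = √(2*K) = √2*√K)
D(-8, S(-4)) + 122*(-37) = √2*√(-8) + 122*(-37) = √2*(2*I*√2) - 4514 = 4*I - 4514 = -4514 + 4*I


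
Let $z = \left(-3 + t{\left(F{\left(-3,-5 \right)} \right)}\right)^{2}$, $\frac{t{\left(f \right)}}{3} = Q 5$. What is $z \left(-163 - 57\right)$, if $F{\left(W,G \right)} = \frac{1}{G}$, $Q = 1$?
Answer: $-31680$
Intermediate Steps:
$t{\left(f \right)} = 15$ ($t{\left(f \right)} = 3 \cdot 1 \cdot 5 = 3 \cdot 5 = 15$)
$z = 144$ ($z = \left(-3 + 15\right)^{2} = 12^{2} = 144$)
$z \left(-163 - 57\right) = 144 \left(-163 - 57\right) = 144 \left(-220\right) = -31680$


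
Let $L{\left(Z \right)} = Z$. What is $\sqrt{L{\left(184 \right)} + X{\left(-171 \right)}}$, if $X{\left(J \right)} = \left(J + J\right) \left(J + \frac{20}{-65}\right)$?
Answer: $\frac{\sqrt{9932338}}{13} \approx 242.43$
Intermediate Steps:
$X{\left(J \right)} = 2 J \left(- \frac{4}{13} + J\right)$ ($X{\left(J \right)} = 2 J \left(J + 20 \left(- \frac{1}{65}\right)\right) = 2 J \left(J - \frac{4}{13}\right) = 2 J \left(- \frac{4}{13} + J\right)$)
$\sqrt{L{\left(184 \right)} + X{\left(-171 \right)}} = \sqrt{184 + \frac{2}{13} \left(-171\right) \left(-4 + 13 \left(-171\right)\right)} = \sqrt{184 + \frac{2}{13} \left(-171\right) \left(-4 - 2223\right)} = \sqrt{184 + \frac{2}{13} \left(-171\right) \left(-2227\right)} = \sqrt{184 + \frac{761634}{13}} = \sqrt{\frac{764026}{13}} = \frac{\sqrt{9932338}}{13}$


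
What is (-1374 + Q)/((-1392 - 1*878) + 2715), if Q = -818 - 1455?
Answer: -3647/445 ≈ -8.1955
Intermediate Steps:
Q = -2273
(-1374 + Q)/((-1392 - 1*878) + 2715) = (-1374 - 2273)/((-1392 - 1*878) + 2715) = -3647/((-1392 - 878) + 2715) = -3647/(-2270 + 2715) = -3647/445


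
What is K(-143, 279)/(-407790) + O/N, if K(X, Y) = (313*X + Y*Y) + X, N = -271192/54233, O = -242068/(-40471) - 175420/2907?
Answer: 1949930220256710977/180704894749656930 ≈ 10.791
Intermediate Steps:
O = -6395731144/117649197 (O = -242068*(-1/40471) - 175420*1/2907 = 242068/40471 - 175420/2907 = -6395731144/117649197 ≈ -54.363)
N = -271192/54233 (N = -271192*1/54233 = -271192/54233 ≈ -5.0005)
K(X, Y) = Y² + 314*X (K(X, Y) = (313*X + Y²) + X = (Y² + 313*X) + X = Y² + 314*X)
K(-143, 279)/(-407790) + O/N = (279² + 314*(-143))/(-407790) - 6395731144/(117649197*(-271192/54233)) = (77841 - 44902)*(-1/407790) - 6395731144/117649197*(-54233/271192) = 32939*(-1/407790) + 43357460891569/3988190129103 = -32939/407790 + 43357460891569/3988190129103 = 1949930220256710977/180704894749656930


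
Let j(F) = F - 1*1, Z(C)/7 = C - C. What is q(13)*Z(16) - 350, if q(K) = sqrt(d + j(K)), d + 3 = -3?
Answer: -350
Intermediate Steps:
d = -6 (d = -3 - 3 = -6)
Z(C) = 0 (Z(C) = 7*(C - C) = 7*0 = 0)
j(F) = -1 + F (j(F) = F - 1 = -1 + F)
q(K) = sqrt(-7 + K) (q(K) = sqrt(-6 + (-1 + K)) = sqrt(-7 + K))
q(13)*Z(16) - 350 = sqrt(-7 + 13)*0 - 350 = sqrt(6)*0 - 350 = 0 - 350 = -350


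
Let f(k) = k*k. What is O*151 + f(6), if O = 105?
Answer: 15891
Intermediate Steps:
f(k) = k²
O*151 + f(6) = 105*151 + 6² = 15855 + 36 = 15891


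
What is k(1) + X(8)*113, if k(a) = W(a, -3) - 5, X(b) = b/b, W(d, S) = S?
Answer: 105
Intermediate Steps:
X(b) = 1
k(a) = -8 (k(a) = -3 - 5 = -8)
k(1) + X(8)*113 = -8 + 1*113 = -8 + 113 = 105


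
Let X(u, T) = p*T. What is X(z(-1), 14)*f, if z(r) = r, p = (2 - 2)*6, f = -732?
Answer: 0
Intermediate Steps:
p = 0 (p = 0*6 = 0)
X(u, T) = 0 (X(u, T) = 0*T = 0)
X(z(-1), 14)*f = 0*(-732) = 0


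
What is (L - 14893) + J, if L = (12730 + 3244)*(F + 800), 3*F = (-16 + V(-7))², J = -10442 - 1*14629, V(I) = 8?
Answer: 39240044/3 ≈ 1.3080e+7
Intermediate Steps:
J = -25071 (J = -10442 - 14629 = -25071)
F = 64/3 (F = (-16 + 8)²/3 = (⅓)*(-8)² = (⅓)*64 = 64/3 ≈ 21.333)
L = 39359936/3 (L = (12730 + 3244)*(64/3 + 800) = 15974*(2464/3) = 39359936/3 ≈ 1.3120e+7)
(L - 14893) + J = (39359936/3 - 14893) - 25071 = 39315257/3 - 25071 = 39240044/3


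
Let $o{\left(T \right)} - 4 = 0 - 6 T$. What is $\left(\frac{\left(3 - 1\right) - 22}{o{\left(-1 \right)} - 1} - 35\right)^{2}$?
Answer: $\frac{112225}{81} \approx 1385.5$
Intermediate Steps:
$o{\left(T \right)} = 4 - 6 T$ ($o{\left(T \right)} = 4 + \left(0 - 6 T\right) = 4 - 6 T$)
$\left(\frac{\left(3 - 1\right) - 22}{o{\left(-1 \right)} - 1} - 35\right)^{2} = \left(\frac{\left(3 - 1\right) - 22}{\left(4 - -6\right) - 1} - 35\right)^{2} = \left(\frac{2 - 22}{\left(4 + 6\right) - 1} - 35\right)^{2} = \left(- \frac{20}{10 - 1} - 35\right)^{2} = \left(- \frac{20}{9} - 35\right)^{2} = \left(- \frac{335}{9}\right)^{2} = \frac{112225}{81}$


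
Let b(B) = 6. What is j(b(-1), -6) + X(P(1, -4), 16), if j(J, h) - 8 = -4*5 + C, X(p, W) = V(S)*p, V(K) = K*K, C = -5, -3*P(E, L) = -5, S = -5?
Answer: 74/3 ≈ 24.667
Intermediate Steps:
P(E, L) = 5/3 (P(E, L) = -⅓*(-5) = 5/3)
V(K) = K²
X(p, W) = 25*p (X(p, W) = (-5)²*p = 25*p)
j(J, h) = -17 (j(J, h) = 8 + (-4*5 - 5) = 8 + (-20 - 5) = 8 - 25 = -17)
j(b(-1), -6) + X(P(1, -4), 16) = -17 + 25*(5/3) = -17 + 125/3 = 74/3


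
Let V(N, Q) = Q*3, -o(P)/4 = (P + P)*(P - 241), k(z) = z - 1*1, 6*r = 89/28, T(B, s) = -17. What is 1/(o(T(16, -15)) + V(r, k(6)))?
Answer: -1/35073 ≈ -2.8512e-5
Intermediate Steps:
r = 89/168 (r = (89/28)/6 = (89*(1/28))/6 = (⅙)*(89/28) = 89/168 ≈ 0.52976)
k(z) = -1 + z (k(z) = z - 1 = -1 + z)
o(P) = -8*P*(-241 + P) (o(P) = -4*(P + P)*(P - 241) = -4*2*P*(-241 + P) = -8*P*(-241 + P))
V(N, Q) = 3*Q
1/(o(T(16, -15)) + V(r, k(6))) = 1/(8*(-17)*(241 - 1*(-17)) + 3*(-1 + 6)) = 1/(8*(-17)*(241 + 17) + 3*5) = 1/(8*(-17)*258 + 15) = 1/(-35088 + 15) = 1/(-35073) = -1/35073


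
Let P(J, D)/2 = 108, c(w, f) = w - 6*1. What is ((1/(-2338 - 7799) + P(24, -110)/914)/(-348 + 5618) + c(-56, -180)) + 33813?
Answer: 823991833206269/24413849430 ≈ 33751.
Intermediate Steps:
c(w, f) = -6 + w (c(w, f) = w - 6 = -6 + w)
P(J, D) = 216 (P(J, D) = 2*108 = 216)
((1/(-2338 - 7799) + P(24, -110)/914)/(-348 + 5618) + c(-56, -180)) + 33813 = ((1/(-2338 - 7799) + 216/914)/(-348 + 5618) + (-6 - 56)) + 33813 = ((1/(-10137) + 216*(1/914))/5270 - 62) + 33813 = ((-1/10137 + 108/457)*(1/5270) - 62) + 33813 = ((1094339/4632609)*(1/5270) - 62) + 33813 = (1094339/24413849430 - 62) + 33813 = -1513657570321/24413849430 + 33813 = 823991833206269/24413849430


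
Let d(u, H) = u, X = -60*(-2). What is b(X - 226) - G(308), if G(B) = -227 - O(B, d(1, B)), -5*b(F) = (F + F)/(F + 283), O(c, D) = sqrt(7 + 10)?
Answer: 201107/885 + sqrt(17) ≈ 231.36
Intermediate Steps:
X = 120
O(c, D) = sqrt(17)
b(F) = -2*F/(5*(283 + F)) (b(F) = -(F + F)/(5*(F + 283)) = -2*F/(5*(283 + F)))
G(B) = -227 - sqrt(17)
b(X - 226) - G(308) = -2*(120 - 226)/(1415 + 5*(120 - 226)) - (-227 - sqrt(17)) = -2*(-106)/(1415 + 5*(-106)) + (227 + sqrt(17)) = -2*(-106)/(1415 - 530) + (227 + sqrt(17)) = -2*(-106)/885 + (227 + sqrt(17)) = -2*(-106)*1/885 + (227 + sqrt(17)) = 212/885 + (227 + sqrt(17)) = 201107/885 + sqrt(17)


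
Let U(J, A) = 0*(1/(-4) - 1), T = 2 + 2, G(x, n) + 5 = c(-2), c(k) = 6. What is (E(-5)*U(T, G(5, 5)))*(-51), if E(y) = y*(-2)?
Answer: 0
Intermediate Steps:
G(x, n) = 1 (G(x, n) = -5 + 6 = 1)
T = 4
E(y) = -2*y
U(J, A) = 0 (U(J, A) = 0*(-1/4 - 1) = 0*(-5/4) = 0)
(E(-5)*U(T, G(5, 5)))*(-51) = (-2*(-5)*0)*(-51) = (10*0)*(-51) = 0*(-51) = 0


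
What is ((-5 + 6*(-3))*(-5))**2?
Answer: 13225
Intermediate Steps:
((-5 + 6*(-3))*(-5))**2 = ((-5 - 18)*(-5))**2 = (-23*(-5))**2 = 115**2 = 13225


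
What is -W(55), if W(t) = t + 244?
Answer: -299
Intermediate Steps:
W(t) = 244 + t
-W(55) = -(244 + 55) = -1*299 = -299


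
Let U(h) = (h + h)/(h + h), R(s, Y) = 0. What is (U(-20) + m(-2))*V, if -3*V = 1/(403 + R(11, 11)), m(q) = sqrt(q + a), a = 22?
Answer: -1/1209 - 2*sqrt(5)/1209 ≈ -0.0045262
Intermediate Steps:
U(h) = 1 (U(h) = (2*h)/((2*h)) = (2*h)*(1/(2*h)) = 1)
m(q) = sqrt(22 + q) (m(q) = sqrt(q + 22) = sqrt(22 + q))
V = -1/1209 (V = -1/(3*(403 + 0)) = -1/3/403 = -1/3*1/403 = -1/1209 ≈ -0.00082713)
(U(-20) + m(-2))*V = (1 + sqrt(22 - 2))*(-1/1209) = (1 + sqrt(20))*(-1/1209) = (1 + 2*sqrt(5))*(-1/1209) = -1/1209 - 2*sqrt(5)/1209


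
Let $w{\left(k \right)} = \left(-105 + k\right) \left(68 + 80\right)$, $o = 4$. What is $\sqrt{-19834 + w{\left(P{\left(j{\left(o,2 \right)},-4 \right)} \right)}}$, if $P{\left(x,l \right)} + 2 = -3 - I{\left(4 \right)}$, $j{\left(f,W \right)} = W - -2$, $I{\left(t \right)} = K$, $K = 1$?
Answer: $i \sqrt{36262} \approx 190.43 i$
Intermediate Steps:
$I{\left(t \right)} = 1$
$j{\left(f,W \right)} = 2 + W$ ($j{\left(f,W \right)} = W + 2 = 2 + W$)
$P{\left(x,l \right)} = -6$ ($P{\left(x,l \right)} = -2 - 4 = -6$)
$w{\left(k \right)} = -15540 + 148 k$ ($w{\left(k \right)} = \left(-105 + k\right) 148 = -15540 + 148 k$)
$\sqrt{-19834 + w{\left(P{\left(j{\left(o,2 \right)},-4 \right)} \right)}} = \sqrt{-19834 + \left(-15540 + 148 \left(-6\right)\right)} = \sqrt{-19834 - 16428} = \sqrt{-36262} = i \sqrt{36262}$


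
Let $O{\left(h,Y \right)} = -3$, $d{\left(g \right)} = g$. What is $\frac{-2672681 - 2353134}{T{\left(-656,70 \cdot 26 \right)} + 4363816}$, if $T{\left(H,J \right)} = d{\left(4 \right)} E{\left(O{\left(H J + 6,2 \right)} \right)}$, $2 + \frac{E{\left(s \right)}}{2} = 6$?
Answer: $- \frac{5025815}{4363848} \approx -1.1517$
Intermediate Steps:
$E{\left(s \right)} = 8$ ($E{\left(s \right)} = -4 + 2 \cdot 6 = -4 + 12 = 8$)
$T{\left(H,J \right)} = 32$ ($T{\left(H,J \right)} = 4 \cdot 8 = 32$)
$\frac{-2672681 - 2353134}{T{\left(-656,70 \cdot 26 \right)} + 4363816} = \frac{-2672681 - 2353134}{32 + 4363816} = - \frac{5025815}{4363848}$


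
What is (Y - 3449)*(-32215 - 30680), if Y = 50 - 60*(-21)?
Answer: 134532405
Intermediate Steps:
Y = 1310 (Y = 50 + 1260 = 1310)
(Y - 3449)*(-32215 - 30680) = (1310 - 3449)*(-32215 - 30680) = -2139*(-62895) = 134532405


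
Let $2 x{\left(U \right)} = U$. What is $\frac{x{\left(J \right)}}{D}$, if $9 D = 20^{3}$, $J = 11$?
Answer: $\frac{99}{16000} \approx 0.0061875$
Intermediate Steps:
$x{\left(U \right)} = \frac{U}{2}$
$D = \frac{8000}{9}$ ($D = \frac{20^{3}}{9} = \frac{1}{9} \cdot 8000 = \frac{8000}{9} \approx 888.89$)
$\frac{x{\left(J \right)}}{D} = \frac{\frac{1}{2} \cdot 11}{\frac{8000}{9}} = \frac{11}{2} \cdot \frac{9}{8000} = \frac{99}{16000}$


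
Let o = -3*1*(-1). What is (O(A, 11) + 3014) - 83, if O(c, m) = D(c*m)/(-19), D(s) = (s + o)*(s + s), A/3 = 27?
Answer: -1537419/19 ≈ -80917.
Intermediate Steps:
o = 3 (o = -3*(-1) = 3)
A = 81 (A = 3*27 = 81)
D(s) = 2*s*(3 + s) (D(s) = (s + 3)*(s + s) = (3 + s)*(2*s) = 2*s*(3 + s))
O(c, m) = -2*c*m*(3 + c*m)/19 (O(c, m) = (2*(c*m)*(3 + c*m))/(-19) = (2*c*m*(3 + c*m))*(-1/19) = -2*c*m*(3 + c*m)/19)
(O(A, 11) + 3014) - 83 = (-2/19*81*11*(3 + 81*11) + 3014) - 83 = (-2/19*81*11*(3 + 891) + 3014) - 83 = (-2/19*81*11*894 + 3014) - 83 = (-1593108/19 + 3014) - 83 = -1535842/19 - 83 = -1537419/19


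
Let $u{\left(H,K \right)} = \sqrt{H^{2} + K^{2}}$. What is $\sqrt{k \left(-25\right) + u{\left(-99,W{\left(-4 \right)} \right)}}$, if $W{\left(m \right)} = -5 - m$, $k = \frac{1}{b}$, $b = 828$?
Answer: $\frac{\sqrt{-575 + 247572 \sqrt{58}}}{138} \approx 9.9486$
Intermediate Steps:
$k = \frac{1}{828} \approx 0.0012077$
$\sqrt{k \left(-25\right) + u{\left(-99,W{\left(-4 \right)} \right)}} = \sqrt{\frac{1}{828} \left(-25\right) + \sqrt{\left(-99\right)^{2} + \left(-5 - -4\right)^{2}}} = \sqrt{- \frac{25}{828} + \sqrt{9801 + \left(-5 + 4\right)^{2}}} = \sqrt{- \frac{25}{828} + \sqrt{9801 + \left(-1\right)^{2}}} = \sqrt{- \frac{25}{828} + \sqrt{9801 + 1}} = \sqrt{- \frac{25}{828} + \sqrt{9802}} = \sqrt{- \frac{25}{828} + 13 \sqrt{58}}$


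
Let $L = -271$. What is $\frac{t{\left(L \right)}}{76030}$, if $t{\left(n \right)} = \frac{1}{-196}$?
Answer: $- \frac{1}{14901880} \approx -6.7106 \cdot 10^{-8}$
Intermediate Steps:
$t{\left(n \right)} = - \frac{1}{196}$
$\frac{t{\left(L \right)}}{76030} = - \frac{1}{196 \cdot 76030} = \left(- \frac{1}{196}\right) \frac{1}{76030} = - \frac{1}{14901880}$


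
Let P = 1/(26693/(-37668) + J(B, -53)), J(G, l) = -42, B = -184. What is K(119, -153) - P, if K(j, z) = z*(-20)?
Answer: 4922809608/1608749 ≈ 3060.0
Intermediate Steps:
K(j, z) = -20*z
P = -37668/1608749 (P = 1/(26693/(-37668) - 42) = 1/(26693*(-1/37668) - 42) = 1/(-26693/37668 - 42) = 1/(-1608749/37668) = -37668/1608749 ≈ -0.023414)
K(119, -153) - P = -20*(-153) - 1*(-37668/1608749) = 3060 + 37668/1608749 = 4922809608/1608749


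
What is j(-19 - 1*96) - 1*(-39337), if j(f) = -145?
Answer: 39192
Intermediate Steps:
j(-19 - 1*96) - 1*(-39337) = -145 - 1*(-39337) = -145 + 39337 = 39192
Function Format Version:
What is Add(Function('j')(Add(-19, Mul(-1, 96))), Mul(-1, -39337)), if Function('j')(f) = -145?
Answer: 39192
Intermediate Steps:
Add(Function('j')(Add(-19, Mul(-1, 96))), Mul(-1, -39337)) = Add(-145, Mul(-1, -39337)) = Add(-145, 39337) = 39192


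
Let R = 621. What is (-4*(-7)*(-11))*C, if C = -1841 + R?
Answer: 375760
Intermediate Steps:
C = -1220 (C = -1841 + 621 = -1220)
(-4*(-7)*(-11))*C = (-4*(-7)*(-11))*(-1220) = (28*(-11))*(-1220) = -308*(-1220) = 375760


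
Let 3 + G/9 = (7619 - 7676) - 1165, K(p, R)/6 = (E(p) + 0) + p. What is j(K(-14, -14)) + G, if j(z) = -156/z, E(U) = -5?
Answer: -209449/19 ≈ -11024.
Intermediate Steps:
K(p, R) = -30 + 6*p (K(p, R) = 6*((-5 + 0) + p) = 6*(-5 + p) = -30 + 6*p)
G = -11025 (G = -27 + 9*((7619 - 7676) - 1165) = -27 + 9*(-57 - 1165) = -27 + 9*(-1222) = -27 - 10998 = -11025)
j(K(-14, -14)) + G = -156/(-30 + 6*(-14)) - 11025 = -156/(-30 - 84) - 11025 = -156/(-114) - 11025 = -156*(-1/114) - 11025 = 26/19 - 11025 = -209449/19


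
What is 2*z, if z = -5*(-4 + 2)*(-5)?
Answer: -100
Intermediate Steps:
z = -50 (z = -(-10)*(-5) = -5*10 = -50)
2*z = 2*(-50) = -100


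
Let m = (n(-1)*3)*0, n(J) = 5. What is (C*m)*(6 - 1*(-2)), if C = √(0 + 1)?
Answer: 0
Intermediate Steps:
C = 1 (C = √1 = 1)
m = 0 (m = (5*3)*0 = 15*0 = 0)
(C*m)*(6 - 1*(-2)) = (1*0)*(6 - 1*(-2)) = 0*(6 + 2) = 0*8 = 0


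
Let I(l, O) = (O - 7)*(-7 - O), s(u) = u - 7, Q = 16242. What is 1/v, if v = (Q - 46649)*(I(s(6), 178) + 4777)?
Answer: 1/816671206 ≈ 1.2245e-9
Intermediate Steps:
s(u) = -7 + u
I(l, O) = (-7 + O)*(-7 - O)
v = 816671206 (v = (16242 - 46649)*((49 - 1*178²) + 4777) = -30407*((49 - 1*31684) + 4777) = -30407*((49 - 31684) + 4777) = -30407*(-31635 + 4777) = -30407*(-26858) = 816671206)
1/v = 1/816671206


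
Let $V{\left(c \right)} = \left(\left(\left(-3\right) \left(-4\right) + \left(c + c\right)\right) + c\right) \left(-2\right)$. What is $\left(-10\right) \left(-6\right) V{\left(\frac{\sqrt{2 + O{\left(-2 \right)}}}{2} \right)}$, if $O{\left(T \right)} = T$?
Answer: $-1440$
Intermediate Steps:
$V{\left(c \right)} = -24 - 6 c$ ($V{\left(c \right)} = \left(\left(12 + 2 c\right) + c\right) \left(-2\right) = \left(12 + 3 c\right) \left(-2\right) = -24 - 6 c$)
$\left(-10\right) \left(-6\right) V{\left(\frac{\sqrt{2 + O{\left(-2 \right)}}}{2} \right)} = \left(-10\right) \left(-6\right) \left(-24 - 6 \frac{\sqrt{2 - 2}}{2}\right) = 60 \left(-24 - 6 \sqrt{0} \cdot \frac{1}{2}\right) = 60 \left(-24 - 6 \cdot 0 \cdot \frac{1}{2}\right) = 60 \left(-24 - 0\right) = 60 \left(-24 + 0\right) = 60 \left(-24\right) = -1440$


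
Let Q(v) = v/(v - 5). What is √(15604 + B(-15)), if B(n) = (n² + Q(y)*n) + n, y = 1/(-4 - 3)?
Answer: √569289/6 ≈ 125.75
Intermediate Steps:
y = -⅐ (y = 1/(-7) = -⅐ ≈ -0.14286)
Q(v) = v/(-5 + v)
B(n) = n² + 37*n/36 (B(n) = (n² + (-1/(7*(-5 - ⅐)))*n) + n = (n² + (-1/(7*(-36/7)))*n) + n = (n² + (-⅐*(-7/36))*n) + n = (n² + n/36) + n = n² + 37*n/36)
√(15604 + B(-15)) = √(15604 + (1/36)*(-15)*(37 + 36*(-15))) = √(15604 + (1/36)*(-15)*(37 - 540)) = √(15604 + (1/36)*(-15)*(-503)) = √(15604 + 2515/12) = √(189763/12) = √569289/6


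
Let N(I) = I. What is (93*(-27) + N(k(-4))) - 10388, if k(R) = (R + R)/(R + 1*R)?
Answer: -12898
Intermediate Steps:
k(R) = 1 (k(R) = (2*R)/(R + R) = (2*R)/((2*R)) = (2*R)*(1/(2*R)) = 1)
(93*(-27) + N(k(-4))) - 10388 = (93*(-27) + 1) - 10388 = (-2511 + 1) - 10388 = -2510 - 10388 = -12898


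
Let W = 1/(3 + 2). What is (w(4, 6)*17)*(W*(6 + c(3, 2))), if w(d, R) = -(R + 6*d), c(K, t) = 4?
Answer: -1020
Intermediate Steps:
W = 1/5 ≈ 0.20000
w(d, R) = -R - 6*d
(w(4, 6)*17)*(W*(6 + c(3, 2))) = ((-1*6 - 6*4)*17)*((6 + 4)/5) = ((-6 - 24)*17)*((1/5)*10) = -30*17*2 = -510*2 = -1020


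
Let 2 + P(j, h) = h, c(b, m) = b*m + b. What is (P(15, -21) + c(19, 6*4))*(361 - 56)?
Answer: 137860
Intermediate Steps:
c(b, m) = b + b*m
P(j, h) = -2 + h
(P(15, -21) + c(19, 6*4))*(361 - 56) = ((-2 - 21) + 19*(1 + 6*4))*(361 - 56) = (-23 + 19*(1 + 24))*305 = (-23 + 19*25)*305 = (-23 + 475)*305 = 452*305 = 137860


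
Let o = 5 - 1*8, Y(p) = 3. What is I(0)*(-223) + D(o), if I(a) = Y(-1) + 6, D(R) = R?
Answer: -2010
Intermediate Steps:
o = -3 (o = 5 - 8 = -3)
I(a) = 9 (I(a) = 3 + 6 = 9)
I(0)*(-223) + D(o) = 9*(-223) - 3 = -2007 - 3 = -2010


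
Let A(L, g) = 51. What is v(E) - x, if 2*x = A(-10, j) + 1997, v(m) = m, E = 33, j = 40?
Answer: -991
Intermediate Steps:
x = 1024 (x = (51 + 1997)/2 = (½)*2048 = 1024)
v(E) - x = 33 - 1*1024 = 33 - 1024 = -991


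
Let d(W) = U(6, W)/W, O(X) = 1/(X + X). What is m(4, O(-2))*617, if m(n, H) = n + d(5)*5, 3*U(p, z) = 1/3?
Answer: 22829/9 ≈ 2536.6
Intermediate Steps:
U(p, z) = 1/9 (U(p, z) = (1/3)/3 = (1/3)*(1/3) = 1/9)
O(X) = 1/(2*X)
d(W) = 1/(9*W)
m(n, H) = 1/9 + n (m(n, H) = n + ((1/9)/5)*5 = n + ((1/9)*(1/5))*5 = n + (1/45)*5 = n + 1/9 = 1/9 + n)
m(4, O(-2))*617 = (1/9 + 4)*617 = (37/9)*617 = 22829/9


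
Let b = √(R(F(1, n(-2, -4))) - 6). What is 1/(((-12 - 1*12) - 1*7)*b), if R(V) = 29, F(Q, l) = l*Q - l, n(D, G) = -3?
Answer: -√23/713 ≈ -0.0067263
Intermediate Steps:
F(Q, l) = -l + Q*l (F(Q, l) = Q*l - l = -l + Q*l)
b = √23 (b = √(29 - 6) = √23 ≈ 4.7958)
1/(((-12 - 1*12) - 1*7)*b) = 1/(((-12 - 1*12) - 1*7)*√23) = 1/(((-12 - 12) - 7)*√23) = 1/((-24 - 7)*√23) = 1/(-31*√23) = -√23/713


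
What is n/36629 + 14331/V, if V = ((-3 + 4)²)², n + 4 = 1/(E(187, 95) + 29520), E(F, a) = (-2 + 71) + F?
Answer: 15630321486321/1090665104 ≈ 14331.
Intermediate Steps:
E(F, a) = 69 + F
n = -119103/29776 (n = -4 + 1/((69 + 187) + 29520) = -4 + 1/(256 + 29520) = -4 + 1/29776 = -119103/29776 ≈ -4.0000)
V = 1 (V = (1²)² = 1² = 1)
n/36629 + 14331/V = -119103/29776/36629 + 14331/1 = -119103/29776*1/36629 + 14331*1 = -119103/1090665104 + 14331 = 15630321486321/1090665104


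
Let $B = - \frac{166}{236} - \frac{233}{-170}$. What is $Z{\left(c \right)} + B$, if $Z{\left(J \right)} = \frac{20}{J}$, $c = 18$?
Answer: $\frac{80264}{45135} \approx 1.7783$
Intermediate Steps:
$B = \frac{3346}{5015}$ ($B = \left(-166\right) \frac{1}{236} - - \frac{233}{170} = - \frac{83}{118} + \frac{233}{170} = \frac{3346}{5015} \approx 0.6672$)
$Z{\left(c \right)} + B = \frac{20}{18} + \frac{3346}{5015} = 20 \cdot \frac{1}{18} + \frac{3346}{5015} = \frac{10}{9} + \frac{3346}{5015} = \frac{80264}{45135}$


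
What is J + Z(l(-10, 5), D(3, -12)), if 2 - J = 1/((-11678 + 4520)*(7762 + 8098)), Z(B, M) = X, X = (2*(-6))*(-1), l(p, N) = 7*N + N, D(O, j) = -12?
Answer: 1589362321/113525880 ≈ 14.000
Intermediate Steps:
l(p, N) = 8*N
X = 12 (X = -12*(-1) = 12)
Z(B, M) = 12
J = 227051761/113525880 (J = 2 - 1/((-11678 + 4520)*(7762 + 8098)) = 2 - 1/((-7158*15860)) = 2 - 1/(-113525880) = 2 - 1*(-1/113525880) = 2 + 1/113525880 = 227051761/113525880 ≈ 2.0000)
J + Z(l(-10, 5), D(3, -12)) = 227051761/113525880 + 12 = 1589362321/113525880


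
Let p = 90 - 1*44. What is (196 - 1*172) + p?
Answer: 70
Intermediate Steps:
p = 46 (p = 90 - 44 = 46)
(196 - 1*172) + p = (196 - 1*172) + 46 = (196 - 172) + 46 = 24 + 46 = 70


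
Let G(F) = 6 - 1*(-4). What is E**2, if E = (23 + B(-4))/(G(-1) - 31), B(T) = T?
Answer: 361/441 ≈ 0.81859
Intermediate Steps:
G(F) = 10 (G(F) = 6 + 4 = 10)
E = -19/21 (E = (23 - 4)/(10 - 31) = 19/(-21) = 19*(-1/21) = -19/21 ≈ -0.90476)
E**2 = (-19/21)**2 = 361/441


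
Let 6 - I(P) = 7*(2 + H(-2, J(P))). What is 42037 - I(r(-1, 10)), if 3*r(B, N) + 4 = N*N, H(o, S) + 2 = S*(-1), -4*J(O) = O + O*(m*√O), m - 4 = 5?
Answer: 42087 + 2016*√2 ≈ 44938.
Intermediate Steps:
m = 9 (m = 4 + 5 = 9)
J(O) = -9*O^(3/2)/4 - O/4 (J(O) = -(O + O*(9*√O))/4 = -(O + 9*O^(3/2))/4 = -9*O^(3/2)/4 - O/4)
H(o, S) = -2 - S (H(o, S) = -2 + S*(-1) = -2 - S)
r(B, N) = -4/3 + N²/3 (r(B, N) = -4/3 + (N*N)/3 = -4/3 + N²/3)
I(P) = 6 - 63*P^(3/2)/4 - 7*P/4 (I(P) = 6 - 7*(2 + (-2 - (-9*P^(3/2)/4 - P/4))) = 6 - 7*(2 + (-2 + (P/4 + 9*P^(3/2)/4))) = 6 - 7*(2 + (-2 + P/4 + 9*P^(3/2)/4)) = 6 - 7*(P/4 + 9*P^(3/2)/4) = 6 - (7*P/4 + 63*P^(3/2)/4) = 6 + (-63*P^(3/2)/4 - 7*P/4) = 6 - 63*P^(3/2)/4 - 7*P/4)
42037 - I(r(-1, 10)) = 42037 - (6 - 63*(-4/3 + (⅓)*10²)^(3/2)/4 - 7*(-4/3 + (⅓)*10²)/4) = 42037 - (6 - 63*(-4/3 + (⅓)*100)^(3/2)/4 - 7*(-4/3 + (⅓)*100)/4) = 42037 - (6 - 63*(-4/3 + 100/3)^(3/2)/4 - 7*(-4/3 + 100/3)/4) = 42037 - (6 - 2016*√2 - 7/4*32) = 42037 - (6 - 2016*√2 - 56) = 42037 - (-50 - 2016*√2) = 42037 + (50 + 2016*√2) = 42087 + 2016*√2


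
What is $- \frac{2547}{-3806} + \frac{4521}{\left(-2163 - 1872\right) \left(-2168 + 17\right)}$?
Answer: $\frac{7374448607}{11011119570} \approx 0.66973$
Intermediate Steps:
$- \frac{2547}{-3806} + \frac{4521}{\left(-2163 - 1872\right) \left(-2168 + 17\right)} = \left(-2547\right) \left(- \frac{1}{3806}\right) + \frac{4521}{\left(-4035\right) \left(-2151\right)} = \frac{2547}{3806} + \frac{4521}{8679285} = \frac{2547}{3806} + 4521 \cdot \frac{1}{8679285} = \frac{2547}{3806} + \frac{1507}{2893095} = \frac{7374448607}{11011119570}$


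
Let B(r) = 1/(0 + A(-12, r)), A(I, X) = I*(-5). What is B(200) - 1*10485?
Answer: -629099/60 ≈ -10485.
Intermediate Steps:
A(I, X) = -5*I
B(r) = 1/60 (B(r) = 1/(0 - 5*(-12)) = 1/(0 + 60) = 1/60)
B(200) - 1*10485 = 1/60 - 1*10485 = 1/60 - 10485 = -629099/60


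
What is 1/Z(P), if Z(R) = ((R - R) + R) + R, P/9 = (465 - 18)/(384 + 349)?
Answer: 733/8046 ≈ 0.091101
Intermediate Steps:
P = 4023/733 (P = 9*((465 - 18)/(384 + 349)) = 9*(447/733) = 4023/733 ≈ 5.4884)
Z(R) = 2*R (Z(R) = (0 + R) + R = R + R = 2*R)
1/Z(P) = 1/(2*(4023/733)) = 1/(8046/733) = 733/8046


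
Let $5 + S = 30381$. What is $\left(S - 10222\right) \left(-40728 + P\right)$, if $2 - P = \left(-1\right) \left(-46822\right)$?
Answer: $-1764442392$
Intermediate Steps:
$S = 30376$ ($S = -5 + 30381 = 30376$)
$P = -46820$ ($P = 2 - \left(-1\right) \left(-46822\right) = 2 - 46822 = -46820$)
$\left(S - 10222\right) \left(-40728 + P\right) = \left(30376 - 10222\right) \left(-40728 - 46820\right) = 20154 \left(-87548\right) = -1764442392$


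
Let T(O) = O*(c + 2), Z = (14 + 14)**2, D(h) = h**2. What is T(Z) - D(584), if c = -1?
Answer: -340272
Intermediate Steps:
Z = 784 (Z = 28**2 = 784)
T(O) = O (T(O) = O*(-1 + 2) = O*1 = O)
T(Z) - D(584) = 784 - 1*584**2 = 784 - 1*341056 = 784 - 341056 = -340272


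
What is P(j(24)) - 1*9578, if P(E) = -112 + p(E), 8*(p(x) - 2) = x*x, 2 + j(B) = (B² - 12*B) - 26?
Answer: -1238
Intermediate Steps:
j(B) = -28 + B² - 12*B (j(B) = -2 + ((B² - 12*B) - 26) = -2 + (-26 + B² - 12*B) = -28 + B² - 12*B)
p(x) = 2 + x²/8 (p(x) = 2 + (x*x)/8 = 2 + x²/8)
P(E) = -110 + E²/8 (P(E) = -112 + (2 + E²/8) = -110 + E²/8)
P(j(24)) - 1*9578 = (-110 + (-28 + 24² - 12*24)²/8) - 1*9578 = (-110 + (-28 + 576 - 288)²/8) - 9578 = (-110 + (⅛)*260²) - 9578 = (-110 + (⅛)*67600) - 9578 = (-110 + 8450) - 9578 = 8340 - 9578 = -1238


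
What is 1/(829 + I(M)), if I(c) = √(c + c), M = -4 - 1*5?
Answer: 829/687259 - 3*I*√2/687259 ≈ 0.0012062 - 6.1733e-6*I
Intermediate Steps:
M = -9 (M = -4 - 5 = -9)
I(c) = √2*√c (I(c) = √(2*c) = √2*√c)
1/(829 + I(M)) = 1/(829 + √2*√(-9)) = 1/(829 + √2*(3*I)) = 1/(829 + 3*I*√2)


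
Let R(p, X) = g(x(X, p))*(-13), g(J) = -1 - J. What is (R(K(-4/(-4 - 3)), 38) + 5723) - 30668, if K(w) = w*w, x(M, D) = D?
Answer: -1221460/49 ≈ -24928.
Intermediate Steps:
K(w) = w²
R(p, X) = 13 + 13*p (R(p, X) = (-1 - p)*(-13) = 13 + 13*p)
(R(K(-4/(-4 - 3)), 38) + 5723) - 30668 = ((13 + 13*(-4/(-4 - 3))²) + 5723) - 30668 = ((13 + 13*(-4/(-7))²) + 5723) - 30668 = ((13 + 13*(-⅐*(-4))²) + 5723) - 30668 = ((13 + 13*(4/7)²) + 5723) - 30668 = ((13 + 13*(16/49)) + 5723) - 30668 = ((13 + 208/49) + 5723) - 30668 = (845/49 + 5723) - 30668 = 281272/49 - 30668 = -1221460/49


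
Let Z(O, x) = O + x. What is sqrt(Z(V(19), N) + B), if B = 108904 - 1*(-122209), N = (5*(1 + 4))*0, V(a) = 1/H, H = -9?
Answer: 4*sqrt(130001)/3 ≈ 480.74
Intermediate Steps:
V(a) = -1/9 (V(a) = 1/(-9) = -1/9)
N = 0 (N = (5*5)*0 = 25*0 = 0)
B = 231113 (B = 108904 + 122209 = 231113)
sqrt(Z(V(19), N) + B) = sqrt((-1/9 + 0) + 231113) = sqrt(-1/9 + 231113) = sqrt(2080016/9) = 4*sqrt(130001)/3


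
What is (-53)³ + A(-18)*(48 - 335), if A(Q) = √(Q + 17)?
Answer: -148877 - 287*I ≈ -1.4888e+5 - 287.0*I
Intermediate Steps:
A(Q) = √(17 + Q)
(-53)³ + A(-18)*(48 - 335) = (-53)³ + √(17 - 18)*(48 - 335) = -148877 + √(-1)*(-287) = -148877 + I*(-287) = -148877 - 287*I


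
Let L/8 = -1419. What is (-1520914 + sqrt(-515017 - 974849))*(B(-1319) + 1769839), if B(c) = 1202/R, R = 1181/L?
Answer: -3158230780366070/1181 + 2076534755*I*sqrt(1489866)/1181 ≈ -2.6742e+12 + 2.1462e+9*I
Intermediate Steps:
L = -11352 (L = 8*(-1419) = -11352)
R = -1181/11352 (R = 1181/(-11352) = 1181*(-1/11352) = -1181/11352 ≈ -0.10403)
B(c) = -13645104/1181 (B(c) = 1202/(-1181/11352) = 1202*(-11352/1181) = -13645104/1181)
(-1520914 + sqrt(-515017 - 974849))*(B(-1319) + 1769839) = (-1520914 + sqrt(-515017 - 974849))*(-13645104/1181 + 1769839) = (-1520914 + sqrt(-1489866))*(2076534755/1181) = (-1520914 + I*sqrt(1489866))*(2076534755/1181) = -3158230780366070/1181 + 2076534755*I*sqrt(1489866)/1181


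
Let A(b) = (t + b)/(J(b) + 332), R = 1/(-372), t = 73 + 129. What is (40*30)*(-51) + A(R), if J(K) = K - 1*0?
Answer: -7558308457/123503 ≈ -61199.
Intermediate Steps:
J(K) = K (J(K) = K + 0 = K)
t = 202
R = -1/372 ≈ -0.0026882
A(b) = (202 + b)/(332 + b) (A(b) = (202 + b)/(b + 332) = (202 + b)/(332 + b))
(40*30)*(-51) + A(R) = (40*30)*(-51) + (202 - 1/372)/(332 - 1/372) = 1200*(-51) + (75143/372)/(123503/372) = -61200 + (372/123503)*(75143/372) = -61200 + 75143/123503 = -7558308457/123503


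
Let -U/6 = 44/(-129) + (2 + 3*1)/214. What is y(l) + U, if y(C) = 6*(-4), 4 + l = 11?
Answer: -101653/4601 ≈ -22.094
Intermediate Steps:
l = 7 (l = -4 + 11 = 7)
y(C) = -24
U = 8771/4601 (U = -6*(44/(-129) + (2 + 3*1)/214) = -6*(44*(-1/129) + (2 + 3)*(1/214)) = -6*(-44/129 + 5*(1/214)) = -6*(-44/129 + 5/214) = -6*(-8771/27606) = 8771/4601 ≈ 1.9063)
y(l) + U = -24 + 8771/4601 = -101653/4601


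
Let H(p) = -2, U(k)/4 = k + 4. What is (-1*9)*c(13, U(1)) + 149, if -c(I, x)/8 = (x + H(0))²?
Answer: 23477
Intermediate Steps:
U(k) = 16 + 4*k (U(k) = 4*(k + 4) = 4*(4 + k) = 16 + 4*k)
c(I, x) = -8*(-2 + x)² (c(I, x) = -8*(x - 2)² = -8*(-2 + x)²)
(-1*9)*c(13, U(1)) + 149 = (-1*9)*(-8*(-2 + (16 + 4*1))²) + 149 = -(-72)*(-2 + (16 + 4))² + 149 = -(-72)*(-2 + 20)² + 149 = -(-72)*18² + 149 = -(-72)*324 + 149 = -9*(-2592) + 149 = 23328 + 149 = 23477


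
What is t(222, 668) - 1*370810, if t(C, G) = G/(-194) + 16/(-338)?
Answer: -6078745552/16393 ≈ -3.7081e+5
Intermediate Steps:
t(C, G) = -8/169 - G/194 (t(C, G) = G*(-1/194) + 16*(-1/338) = -G/194 - 8/169 = -8/169 - G/194)
t(222, 668) - 1*370810 = (-8/169 - 1/194*668) - 1*370810 = (-8/169 - 334/97) - 370810 = -57222/16393 - 370810 = -6078745552/16393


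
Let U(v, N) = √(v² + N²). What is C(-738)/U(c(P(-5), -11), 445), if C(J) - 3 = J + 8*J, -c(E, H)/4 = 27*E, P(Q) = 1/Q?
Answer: -33195*√4962289/4962289 ≈ -14.902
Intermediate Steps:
c(E, H) = -108*E
U(v, N) = √(N² + v²)
C(J) = 3 + 9*J (C(J) = 3 + (J + 8*J) = 3 + 9*J)
C(-738)/U(c(P(-5), -11), 445) = (3 + 9*(-738))/(√(445² + (-108/(-5))²)) = (3 - 6642)/(√(198025 + (-108*(-⅕))²)) = -6639/√(198025 + (108/5)²) = -6639/√(198025 + 11664/25) = -6639*5*√4962289/4962289 = -33195*√4962289/4962289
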